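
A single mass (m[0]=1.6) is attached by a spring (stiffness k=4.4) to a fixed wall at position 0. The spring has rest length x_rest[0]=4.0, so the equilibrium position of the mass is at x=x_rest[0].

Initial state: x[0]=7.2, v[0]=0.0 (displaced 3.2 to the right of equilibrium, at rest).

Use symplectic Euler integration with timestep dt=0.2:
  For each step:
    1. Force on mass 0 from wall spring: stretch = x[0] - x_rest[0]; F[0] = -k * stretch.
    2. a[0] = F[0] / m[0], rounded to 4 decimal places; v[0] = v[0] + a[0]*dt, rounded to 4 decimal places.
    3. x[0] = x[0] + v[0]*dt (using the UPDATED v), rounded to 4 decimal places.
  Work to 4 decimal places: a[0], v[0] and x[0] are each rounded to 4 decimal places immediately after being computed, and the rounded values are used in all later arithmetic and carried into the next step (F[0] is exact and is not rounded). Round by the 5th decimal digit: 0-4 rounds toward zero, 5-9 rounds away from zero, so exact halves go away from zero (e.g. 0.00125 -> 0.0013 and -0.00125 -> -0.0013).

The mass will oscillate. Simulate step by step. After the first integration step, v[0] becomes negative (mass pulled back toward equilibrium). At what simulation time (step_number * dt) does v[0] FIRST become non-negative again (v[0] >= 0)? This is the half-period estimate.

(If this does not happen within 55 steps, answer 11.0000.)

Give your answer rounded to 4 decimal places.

Answer: 2.0000

Derivation:
Step 0: x=[7.2000] v=[0.0000]
Step 1: x=[6.8480] v=[-1.7600]
Step 2: x=[6.1827] v=[-3.3264]
Step 3: x=[5.2773] v=[-4.5269]
Step 4: x=[4.2314] v=[-5.2294]
Step 5: x=[3.1601] v=[-5.3567]
Step 6: x=[2.1811] v=[-4.8948]
Step 7: x=[1.4022] v=[-3.8944]
Step 8: x=[0.9091] v=[-2.4656]
Step 9: x=[0.7560] v=[-0.7656]
Step 10: x=[0.9597] v=[1.0186]
First v>=0 after going negative at step 10, time=2.0000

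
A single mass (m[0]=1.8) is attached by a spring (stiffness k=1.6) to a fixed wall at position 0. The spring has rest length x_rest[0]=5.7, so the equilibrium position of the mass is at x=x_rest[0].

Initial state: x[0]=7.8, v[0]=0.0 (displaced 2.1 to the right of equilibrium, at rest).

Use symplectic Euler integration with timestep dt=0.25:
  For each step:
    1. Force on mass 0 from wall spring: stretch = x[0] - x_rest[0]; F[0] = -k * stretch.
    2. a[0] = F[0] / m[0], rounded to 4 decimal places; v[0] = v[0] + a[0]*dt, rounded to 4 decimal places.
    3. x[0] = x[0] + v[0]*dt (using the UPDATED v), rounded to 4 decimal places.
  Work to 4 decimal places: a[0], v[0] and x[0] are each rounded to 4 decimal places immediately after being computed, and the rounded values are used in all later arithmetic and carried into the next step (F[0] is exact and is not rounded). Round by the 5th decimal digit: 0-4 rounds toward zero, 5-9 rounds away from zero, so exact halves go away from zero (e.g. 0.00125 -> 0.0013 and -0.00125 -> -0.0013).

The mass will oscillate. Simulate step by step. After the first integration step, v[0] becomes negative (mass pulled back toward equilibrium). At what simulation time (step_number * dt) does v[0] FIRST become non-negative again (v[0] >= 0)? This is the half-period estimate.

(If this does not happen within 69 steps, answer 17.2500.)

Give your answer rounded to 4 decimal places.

Step 0: x=[7.8000] v=[0.0000]
Step 1: x=[7.6833] v=[-0.4667]
Step 2: x=[7.4565] v=[-0.9074]
Step 3: x=[7.1321] v=[-1.2977]
Step 4: x=[6.7281] v=[-1.6160]
Step 5: x=[6.2670] v=[-1.8445]
Step 6: x=[5.7744] v=[-1.9705]
Step 7: x=[5.2777] v=[-1.9870]
Step 8: x=[4.8044] v=[-1.8932]
Step 9: x=[4.3809] v=[-1.6942]
Step 10: x=[4.0306] v=[-1.4011]
Step 11: x=[3.7731] v=[-1.0301]
Step 12: x=[3.6226] v=[-0.6019]
Step 13: x=[3.5875] v=[-0.1403]
Step 14: x=[3.6698] v=[0.3292]
First v>=0 after going negative at step 14, time=3.5000

Answer: 3.5000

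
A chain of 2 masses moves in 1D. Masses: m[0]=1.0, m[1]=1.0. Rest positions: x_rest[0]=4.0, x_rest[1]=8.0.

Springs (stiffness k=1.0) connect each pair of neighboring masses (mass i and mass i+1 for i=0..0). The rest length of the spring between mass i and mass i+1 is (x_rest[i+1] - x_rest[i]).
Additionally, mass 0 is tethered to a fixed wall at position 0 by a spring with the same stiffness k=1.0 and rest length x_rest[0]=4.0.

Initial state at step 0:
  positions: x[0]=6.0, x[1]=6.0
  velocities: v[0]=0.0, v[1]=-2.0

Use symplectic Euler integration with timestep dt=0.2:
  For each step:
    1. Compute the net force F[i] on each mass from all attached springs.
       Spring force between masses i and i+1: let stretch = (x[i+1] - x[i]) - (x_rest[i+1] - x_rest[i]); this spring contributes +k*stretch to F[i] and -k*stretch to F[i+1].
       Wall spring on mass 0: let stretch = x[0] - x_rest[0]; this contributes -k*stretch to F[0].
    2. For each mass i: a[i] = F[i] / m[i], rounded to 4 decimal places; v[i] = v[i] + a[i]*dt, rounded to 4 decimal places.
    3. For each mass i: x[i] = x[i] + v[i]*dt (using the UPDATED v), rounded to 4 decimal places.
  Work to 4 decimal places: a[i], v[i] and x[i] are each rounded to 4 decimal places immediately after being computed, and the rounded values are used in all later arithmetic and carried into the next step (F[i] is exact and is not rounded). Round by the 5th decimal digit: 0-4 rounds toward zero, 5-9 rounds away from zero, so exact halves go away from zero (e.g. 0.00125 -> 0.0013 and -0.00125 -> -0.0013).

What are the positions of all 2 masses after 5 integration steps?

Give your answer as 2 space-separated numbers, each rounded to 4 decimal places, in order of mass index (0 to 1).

Step 0: x=[6.0000 6.0000] v=[0.0000 -2.0000]
Step 1: x=[5.7600 5.7600] v=[-1.2000 -1.2000]
Step 2: x=[5.2896 5.6800] v=[-2.3520 -0.4000]
Step 3: x=[4.6232 5.7444] v=[-3.3318 0.3219]
Step 4: x=[3.8168 5.9239] v=[-4.0322 0.8977]
Step 5: x=[2.9420 6.1792] v=[-4.3741 1.2763]

Answer: 2.9420 6.1792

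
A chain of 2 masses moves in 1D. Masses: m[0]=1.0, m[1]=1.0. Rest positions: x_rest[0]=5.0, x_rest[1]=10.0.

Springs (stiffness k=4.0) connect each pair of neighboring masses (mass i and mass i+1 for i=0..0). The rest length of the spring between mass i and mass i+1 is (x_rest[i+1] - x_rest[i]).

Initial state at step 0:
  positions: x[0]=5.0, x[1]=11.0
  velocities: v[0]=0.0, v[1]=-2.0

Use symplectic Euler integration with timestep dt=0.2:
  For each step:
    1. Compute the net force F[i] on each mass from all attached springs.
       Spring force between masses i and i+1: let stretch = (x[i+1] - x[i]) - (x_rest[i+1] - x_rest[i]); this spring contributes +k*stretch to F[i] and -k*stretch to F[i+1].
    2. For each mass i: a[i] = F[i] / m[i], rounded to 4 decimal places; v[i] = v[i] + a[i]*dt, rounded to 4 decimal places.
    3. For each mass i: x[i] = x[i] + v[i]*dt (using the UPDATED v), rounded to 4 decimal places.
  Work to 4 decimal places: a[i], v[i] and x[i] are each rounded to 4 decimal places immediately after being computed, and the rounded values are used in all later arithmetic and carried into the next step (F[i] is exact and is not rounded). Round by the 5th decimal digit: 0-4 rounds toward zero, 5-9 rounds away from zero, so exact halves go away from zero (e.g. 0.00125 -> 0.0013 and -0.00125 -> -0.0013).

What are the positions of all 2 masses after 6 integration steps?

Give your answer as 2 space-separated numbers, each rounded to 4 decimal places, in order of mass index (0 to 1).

Answer: 4.6255 8.9745

Derivation:
Step 0: x=[5.0000 11.0000] v=[0.0000 -2.0000]
Step 1: x=[5.1600 10.4400] v=[0.8000 -2.8000]
Step 2: x=[5.3648 9.8352] v=[1.0240 -3.0240]
Step 3: x=[5.4849 9.3151] v=[0.6003 -2.6003]
Step 4: x=[5.4178 8.9822] v=[-0.3355 -1.6645]
Step 5: x=[5.1210 8.8790] v=[-1.4840 -0.5160]
Step 6: x=[4.6255 8.9745] v=[-2.4776 0.4776]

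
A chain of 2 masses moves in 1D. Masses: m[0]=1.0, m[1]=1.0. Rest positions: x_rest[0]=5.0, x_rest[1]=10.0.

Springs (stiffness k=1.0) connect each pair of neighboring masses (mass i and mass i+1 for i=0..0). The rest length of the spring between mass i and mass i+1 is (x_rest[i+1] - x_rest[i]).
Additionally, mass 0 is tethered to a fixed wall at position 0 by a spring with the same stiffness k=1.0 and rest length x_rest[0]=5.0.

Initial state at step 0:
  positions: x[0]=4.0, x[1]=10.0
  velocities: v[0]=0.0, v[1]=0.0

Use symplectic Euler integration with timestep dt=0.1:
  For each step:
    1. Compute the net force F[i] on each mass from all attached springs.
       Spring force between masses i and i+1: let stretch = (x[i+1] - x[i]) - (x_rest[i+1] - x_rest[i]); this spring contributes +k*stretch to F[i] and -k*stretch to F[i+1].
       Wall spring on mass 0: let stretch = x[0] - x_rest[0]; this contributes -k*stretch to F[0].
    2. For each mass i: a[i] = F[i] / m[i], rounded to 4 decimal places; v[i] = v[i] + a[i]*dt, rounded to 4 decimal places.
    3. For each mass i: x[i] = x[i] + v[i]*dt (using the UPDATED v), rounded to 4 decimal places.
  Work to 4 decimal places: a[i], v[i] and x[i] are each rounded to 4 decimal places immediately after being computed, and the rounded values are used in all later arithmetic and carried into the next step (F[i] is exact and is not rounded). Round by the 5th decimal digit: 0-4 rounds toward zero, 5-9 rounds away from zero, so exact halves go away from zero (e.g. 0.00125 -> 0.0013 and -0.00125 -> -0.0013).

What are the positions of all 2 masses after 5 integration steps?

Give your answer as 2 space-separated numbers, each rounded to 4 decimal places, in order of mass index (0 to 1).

Step 0: x=[4.0000 10.0000] v=[0.0000 0.0000]
Step 1: x=[4.0200 9.9900] v=[0.2000 -0.1000]
Step 2: x=[4.0595 9.9703] v=[0.3950 -0.1970]
Step 3: x=[4.1175 9.9415] v=[0.5801 -0.2881]
Step 4: x=[4.1926 9.9045] v=[0.7508 -0.3705]
Step 5: x=[4.2829 9.8603] v=[0.9027 -0.4417]

Answer: 4.2829 9.8603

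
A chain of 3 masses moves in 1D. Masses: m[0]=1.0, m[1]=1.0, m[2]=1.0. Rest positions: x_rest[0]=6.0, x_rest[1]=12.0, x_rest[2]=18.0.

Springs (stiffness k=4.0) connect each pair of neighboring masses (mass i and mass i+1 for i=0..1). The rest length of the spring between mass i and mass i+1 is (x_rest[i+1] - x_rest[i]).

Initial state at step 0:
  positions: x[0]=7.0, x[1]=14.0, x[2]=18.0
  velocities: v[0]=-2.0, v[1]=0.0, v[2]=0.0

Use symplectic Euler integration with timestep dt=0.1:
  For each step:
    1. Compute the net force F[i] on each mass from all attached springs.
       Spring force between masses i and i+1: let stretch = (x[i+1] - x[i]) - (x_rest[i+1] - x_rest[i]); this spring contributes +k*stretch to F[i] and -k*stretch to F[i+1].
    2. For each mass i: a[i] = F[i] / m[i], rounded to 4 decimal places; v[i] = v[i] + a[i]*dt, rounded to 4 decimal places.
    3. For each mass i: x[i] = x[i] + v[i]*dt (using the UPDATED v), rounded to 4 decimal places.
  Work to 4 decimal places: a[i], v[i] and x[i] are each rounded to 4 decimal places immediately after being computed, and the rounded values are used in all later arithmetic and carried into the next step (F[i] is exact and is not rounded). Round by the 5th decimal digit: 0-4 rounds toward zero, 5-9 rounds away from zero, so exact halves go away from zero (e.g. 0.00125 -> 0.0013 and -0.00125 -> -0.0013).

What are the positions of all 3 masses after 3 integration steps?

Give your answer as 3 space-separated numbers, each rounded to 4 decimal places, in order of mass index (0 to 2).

Step 0: x=[7.0000 14.0000 18.0000] v=[-2.0000 0.0000 0.0000]
Step 1: x=[6.8400 13.8800 18.0800] v=[-1.6000 -1.2000 0.8000]
Step 2: x=[6.7216 13.6464 18.2320] v=[-1.1840 -2.3360 1.5200]
Step 3: x=[6.6402 13.3192 18.4406] v=[-0.8141 -3.2717 2.0858]

Answer: 6.6402 13.3192 18.4406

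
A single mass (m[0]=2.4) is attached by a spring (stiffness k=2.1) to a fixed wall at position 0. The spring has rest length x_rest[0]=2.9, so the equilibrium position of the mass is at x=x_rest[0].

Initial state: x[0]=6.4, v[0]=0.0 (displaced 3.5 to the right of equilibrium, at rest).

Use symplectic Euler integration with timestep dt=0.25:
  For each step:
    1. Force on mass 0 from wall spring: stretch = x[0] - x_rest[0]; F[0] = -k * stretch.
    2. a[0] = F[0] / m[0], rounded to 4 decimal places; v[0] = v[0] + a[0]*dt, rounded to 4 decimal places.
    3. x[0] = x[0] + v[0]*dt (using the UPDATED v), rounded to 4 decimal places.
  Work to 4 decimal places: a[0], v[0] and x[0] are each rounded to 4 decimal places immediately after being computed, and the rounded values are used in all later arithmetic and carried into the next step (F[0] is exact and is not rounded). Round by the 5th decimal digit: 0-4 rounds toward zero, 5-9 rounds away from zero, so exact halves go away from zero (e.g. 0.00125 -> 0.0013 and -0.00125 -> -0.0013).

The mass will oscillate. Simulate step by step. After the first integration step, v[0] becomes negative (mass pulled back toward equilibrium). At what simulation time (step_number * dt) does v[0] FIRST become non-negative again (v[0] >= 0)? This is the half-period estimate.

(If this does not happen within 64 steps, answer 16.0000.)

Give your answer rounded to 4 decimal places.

Step 0: x=[6.4000] v=[0.0000]
Step 1: x=[6.2086] v=[-0.7656]
Step 2: x=[5.8363] v=[-1.4894]
Step 3: x=[5.3034] v=[-2.1317]
Step 4: x=[4.6390] v=[-2.6575]
Step 5: x=[3.8795] v=[-3.0379]
Step 6: x=[3.0665] v=[-3.2522]
Step 7: x=[2.2444] v=[-3.2886]
Step 8: x=[1.4581] v=[-3.1452]
Step 9: x=[0.7507] v=[-2.8298]
Step 10: x=[0.1608] v=[-2.3597]
Step 11: x=[-0.2793] v=[-1.7605]
Step 12: x=[-0.5456] v=[-1.0650]
Step 13: x=[-0.6234] v=[-0.3113]
Step 14: x=[-0.5085] v=[0.4595]
First v>=0 after going negative at step 14, time=3.5000

Answer: 3.5000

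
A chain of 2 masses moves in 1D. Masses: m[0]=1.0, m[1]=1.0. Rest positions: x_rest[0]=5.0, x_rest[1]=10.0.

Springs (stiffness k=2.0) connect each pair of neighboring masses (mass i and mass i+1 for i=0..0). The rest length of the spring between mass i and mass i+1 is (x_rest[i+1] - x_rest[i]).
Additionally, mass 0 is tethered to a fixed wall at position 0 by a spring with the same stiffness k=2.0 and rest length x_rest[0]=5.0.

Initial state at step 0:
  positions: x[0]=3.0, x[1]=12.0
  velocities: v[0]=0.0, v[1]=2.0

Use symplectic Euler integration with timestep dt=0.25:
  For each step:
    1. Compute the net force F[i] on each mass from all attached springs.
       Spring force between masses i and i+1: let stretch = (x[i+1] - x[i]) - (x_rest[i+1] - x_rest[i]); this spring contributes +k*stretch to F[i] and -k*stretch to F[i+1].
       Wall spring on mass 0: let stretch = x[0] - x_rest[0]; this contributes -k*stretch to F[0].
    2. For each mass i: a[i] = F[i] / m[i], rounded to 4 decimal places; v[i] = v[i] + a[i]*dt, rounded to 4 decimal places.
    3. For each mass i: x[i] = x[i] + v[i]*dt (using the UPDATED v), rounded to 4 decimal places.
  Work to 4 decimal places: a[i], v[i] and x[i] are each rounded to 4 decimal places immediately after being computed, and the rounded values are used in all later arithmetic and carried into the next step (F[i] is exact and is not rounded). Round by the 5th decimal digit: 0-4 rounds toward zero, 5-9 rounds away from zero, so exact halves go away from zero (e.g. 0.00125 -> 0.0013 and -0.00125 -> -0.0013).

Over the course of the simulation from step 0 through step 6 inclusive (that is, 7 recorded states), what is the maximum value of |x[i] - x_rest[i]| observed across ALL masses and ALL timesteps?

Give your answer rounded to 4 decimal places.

Answer: 3.3818

Derivation:
Step 0: x=[3.0000 12.0000] v=[0.0000 2.0000]
Step 1: x=[3.7500 12.0000] v=[3.0000 0.0000]
Step 2: x=[5.0625 11.5938] v=[5.2500 -1.6250]
Step 3: x=[6.5586 10.9961] v=[5.9844 -2.3907]
Step 4: x=[7.7896 10.4687] v=[4.9239 -2.1095]
Step 5: x=[8.3818 10.2314] v=[2.3687 -0.9491]
Step 6: x=[8.1575 10.3879] v=[-0.8974 0.6261]
Max displacement = 3.3818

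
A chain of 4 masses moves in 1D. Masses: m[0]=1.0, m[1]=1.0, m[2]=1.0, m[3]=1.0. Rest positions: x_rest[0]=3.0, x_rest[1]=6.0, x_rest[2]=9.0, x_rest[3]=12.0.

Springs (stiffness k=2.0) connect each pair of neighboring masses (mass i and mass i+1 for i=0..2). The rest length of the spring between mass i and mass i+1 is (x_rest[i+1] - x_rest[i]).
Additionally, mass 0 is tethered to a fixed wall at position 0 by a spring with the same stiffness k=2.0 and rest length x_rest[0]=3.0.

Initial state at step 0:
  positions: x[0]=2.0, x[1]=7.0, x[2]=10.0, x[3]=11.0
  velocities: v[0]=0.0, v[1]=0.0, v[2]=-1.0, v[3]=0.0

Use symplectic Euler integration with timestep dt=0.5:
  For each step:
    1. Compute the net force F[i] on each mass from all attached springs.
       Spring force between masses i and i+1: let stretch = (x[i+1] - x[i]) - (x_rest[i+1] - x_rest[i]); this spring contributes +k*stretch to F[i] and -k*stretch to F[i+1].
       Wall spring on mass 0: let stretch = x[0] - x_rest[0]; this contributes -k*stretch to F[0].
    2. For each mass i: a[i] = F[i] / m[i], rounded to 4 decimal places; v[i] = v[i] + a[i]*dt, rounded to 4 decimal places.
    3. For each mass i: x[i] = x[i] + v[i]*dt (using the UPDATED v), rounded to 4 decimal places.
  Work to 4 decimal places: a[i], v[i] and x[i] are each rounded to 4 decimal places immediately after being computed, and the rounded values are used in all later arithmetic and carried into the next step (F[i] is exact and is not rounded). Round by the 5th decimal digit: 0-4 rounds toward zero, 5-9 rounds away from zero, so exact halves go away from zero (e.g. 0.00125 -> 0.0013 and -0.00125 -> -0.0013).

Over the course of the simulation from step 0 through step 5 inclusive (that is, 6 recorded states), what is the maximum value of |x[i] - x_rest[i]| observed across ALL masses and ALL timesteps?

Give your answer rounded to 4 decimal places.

Answer: 2.1562

Derivation:
Step 0: x=[2.0000 7.0000 10.0000 11.0000] v=[0.0000 0.0000 -1.0000 0.0000]
Step 1: x=[3.5000 6.0000 8.5000 12.0000] v=[3.0000 -2.0000 -3.0000 2.0000]
Step 2: x=[4.5000 5.0000 7.5000 12.7500] v=[2.0000 -2.0000 -2.0000 1.5000]
Step 3: x=[3.5000 5.0000 7.8750 12.3750] v=[-2.0000 0.0000 0.7500 -0.7500]
Step 4: x=[1.5000 5.6875 9.0625 11.2500] v=[-4.0000 1.3750 2.3750 -2.2500]
Step 5: x=[0.8438 5.9688 9.6563 10.5313] v=[-1.3125 0.5625 1.1875 -1.4375]
Max displacement = 2.1562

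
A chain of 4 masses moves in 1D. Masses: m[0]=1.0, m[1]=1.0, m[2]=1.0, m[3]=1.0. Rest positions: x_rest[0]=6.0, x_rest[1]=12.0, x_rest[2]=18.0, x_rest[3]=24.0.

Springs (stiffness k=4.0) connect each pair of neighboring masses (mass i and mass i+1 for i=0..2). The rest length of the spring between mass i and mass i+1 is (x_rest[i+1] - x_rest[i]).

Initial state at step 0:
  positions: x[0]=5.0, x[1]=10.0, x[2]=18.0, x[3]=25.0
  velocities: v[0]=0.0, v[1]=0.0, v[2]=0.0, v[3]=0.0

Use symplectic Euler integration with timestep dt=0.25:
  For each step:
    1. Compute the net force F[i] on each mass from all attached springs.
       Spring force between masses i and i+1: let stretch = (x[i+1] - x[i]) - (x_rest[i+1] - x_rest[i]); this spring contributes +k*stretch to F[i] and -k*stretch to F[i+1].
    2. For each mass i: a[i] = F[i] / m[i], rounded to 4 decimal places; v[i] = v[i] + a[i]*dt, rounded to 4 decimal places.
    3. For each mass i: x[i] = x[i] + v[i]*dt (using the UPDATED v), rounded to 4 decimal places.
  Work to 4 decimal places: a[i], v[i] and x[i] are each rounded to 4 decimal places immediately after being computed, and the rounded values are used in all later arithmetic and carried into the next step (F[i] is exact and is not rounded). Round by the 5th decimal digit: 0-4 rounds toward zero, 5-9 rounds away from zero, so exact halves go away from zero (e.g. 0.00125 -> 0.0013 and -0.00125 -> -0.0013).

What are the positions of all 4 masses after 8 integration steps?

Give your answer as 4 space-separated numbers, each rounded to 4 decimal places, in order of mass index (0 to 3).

Step 0: x=[5.0000 10.0000 18.0000 25.0000] v=[0.0000 0.0000 0.0000 0.0000]
Step 1: x=[4.7500 10.7500 17.7500 24.7500] v=[-1.0000 3.0000 -1.0000 -1.0000]
Step 2: x=[4.5000 11.7500 17.5000 24.2500] v=[-1.0000 4.0000 -1.0000 -2.0000]
Step 3: x=[4.5625 12.3750 17.5000 23.5625] v=[0.2500 2.5000 0.0000 -2.7500]
Step 4: x=[5.0781 12.3281 17.7344 22.8594] v=[2.0625 -0.1875 0.9375 -2.8125]
Step 5: x=[5.9062 11.8203 17.8985 22.3750] v=[3.3125 -2.0312 0.6562 -1.9375]
Step 6: x=[6.7129 11.3535 17.6621 22.2715] v=[3.2266 -1.8671 -0.9455 -0.4140]
Step 7: x=[7.1797 11.3037 17.0009 22.5157] v=[1.8672 -0.1991 -2.6447 0.9766]
Step 8: x=[7.1775 11.6472 16.2941 22.8812] v=[-0.0088 1.3741 -2.8271 1.4618]

Answer: 7.1775 11.6472 16.2941 22.8812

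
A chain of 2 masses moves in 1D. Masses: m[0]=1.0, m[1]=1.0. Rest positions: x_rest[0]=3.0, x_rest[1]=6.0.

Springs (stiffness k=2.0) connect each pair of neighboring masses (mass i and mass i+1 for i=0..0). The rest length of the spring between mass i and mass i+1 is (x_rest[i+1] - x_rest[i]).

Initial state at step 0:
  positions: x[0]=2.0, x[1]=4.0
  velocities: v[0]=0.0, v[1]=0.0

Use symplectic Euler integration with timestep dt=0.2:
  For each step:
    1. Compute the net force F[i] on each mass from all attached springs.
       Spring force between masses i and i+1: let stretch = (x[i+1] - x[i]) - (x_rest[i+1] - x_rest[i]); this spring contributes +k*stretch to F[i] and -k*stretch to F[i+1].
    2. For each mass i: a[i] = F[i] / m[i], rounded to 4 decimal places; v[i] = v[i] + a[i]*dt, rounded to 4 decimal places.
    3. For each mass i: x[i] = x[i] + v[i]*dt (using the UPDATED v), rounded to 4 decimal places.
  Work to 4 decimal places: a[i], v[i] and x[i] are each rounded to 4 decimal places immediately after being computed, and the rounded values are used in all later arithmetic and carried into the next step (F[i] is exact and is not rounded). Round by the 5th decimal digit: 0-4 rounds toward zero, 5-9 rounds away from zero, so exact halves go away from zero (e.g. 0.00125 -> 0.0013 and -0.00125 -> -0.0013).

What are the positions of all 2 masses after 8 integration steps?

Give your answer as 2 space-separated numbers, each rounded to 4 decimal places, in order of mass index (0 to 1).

Answer: 1.0098 4.9902

Derivation:
Step 0: x=[2.0000 4.0000] v=[0.0000 0.0000]
Step 1: x=[1.9200 4.0800] v=[-0.4000 0.4000]
Step 2: x=[1.7728 4.2272] v=[-0.7360 0.7360]
Step 3: x=[1.5820 4.4180] v=[-0.9542 0.9542]
Step 4: x=[1.3780 4.6220] v=[-1.0198 1.0198]
Step 5: x=[1.1936 4.8064] v=[-0.9222 0.9222]
Step 6: x=[1.0582 4.9418] v=[-0.6771 0.6771]
Step 7: x=[0.9935 5.0065] v=[-0.3237 0.3237]
Step 8: x=[1.0098 4.9902] v=[0.0815 -0.0815]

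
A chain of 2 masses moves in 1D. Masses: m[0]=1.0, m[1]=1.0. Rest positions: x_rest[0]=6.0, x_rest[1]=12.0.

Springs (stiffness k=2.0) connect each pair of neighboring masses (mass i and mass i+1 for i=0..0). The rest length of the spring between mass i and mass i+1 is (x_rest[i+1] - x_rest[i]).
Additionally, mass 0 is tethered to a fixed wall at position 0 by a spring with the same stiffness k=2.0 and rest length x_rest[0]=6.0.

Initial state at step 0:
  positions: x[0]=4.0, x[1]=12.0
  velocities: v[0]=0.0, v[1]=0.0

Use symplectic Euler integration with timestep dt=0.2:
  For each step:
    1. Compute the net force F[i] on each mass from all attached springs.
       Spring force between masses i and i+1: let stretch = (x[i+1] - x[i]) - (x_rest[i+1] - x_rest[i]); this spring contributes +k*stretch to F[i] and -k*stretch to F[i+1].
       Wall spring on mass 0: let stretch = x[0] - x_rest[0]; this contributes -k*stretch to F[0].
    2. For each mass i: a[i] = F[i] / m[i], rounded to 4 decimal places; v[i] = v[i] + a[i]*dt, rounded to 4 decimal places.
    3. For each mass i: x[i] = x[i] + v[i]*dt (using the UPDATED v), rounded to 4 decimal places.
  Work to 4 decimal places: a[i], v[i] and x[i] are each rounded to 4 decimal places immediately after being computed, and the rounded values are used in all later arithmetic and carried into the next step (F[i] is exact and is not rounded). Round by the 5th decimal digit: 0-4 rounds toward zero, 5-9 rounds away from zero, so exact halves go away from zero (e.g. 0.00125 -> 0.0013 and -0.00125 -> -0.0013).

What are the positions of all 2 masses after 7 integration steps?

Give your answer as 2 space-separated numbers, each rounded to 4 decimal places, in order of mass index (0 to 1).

Answer: 7.2689 10.8991

Derivation:
Step 0: x=[4.0000 12.0000] v=[0.0000 0.0000]
Step 1: x=[4.3200 11.8400] v=[1.6000 -0.8000]
Step 2: x=[4.8960 11.5584] v=[2.8800 -1.4080]
Step 3: x=[5.6133 11.2238] v=[3.5866 -1.6730]
Step 4: x=[6.3304 10.9204] v=[3.5855 -1.5172]
Step 5: x=[6.9083 10.7298] v=[2.8893 -0.9532]
Step 6: x=[7.2392 10.7134] v=[1.6546 -0.0818]
Step 7: x=[7.2689 10.8991] v=[0.1486 0.9285]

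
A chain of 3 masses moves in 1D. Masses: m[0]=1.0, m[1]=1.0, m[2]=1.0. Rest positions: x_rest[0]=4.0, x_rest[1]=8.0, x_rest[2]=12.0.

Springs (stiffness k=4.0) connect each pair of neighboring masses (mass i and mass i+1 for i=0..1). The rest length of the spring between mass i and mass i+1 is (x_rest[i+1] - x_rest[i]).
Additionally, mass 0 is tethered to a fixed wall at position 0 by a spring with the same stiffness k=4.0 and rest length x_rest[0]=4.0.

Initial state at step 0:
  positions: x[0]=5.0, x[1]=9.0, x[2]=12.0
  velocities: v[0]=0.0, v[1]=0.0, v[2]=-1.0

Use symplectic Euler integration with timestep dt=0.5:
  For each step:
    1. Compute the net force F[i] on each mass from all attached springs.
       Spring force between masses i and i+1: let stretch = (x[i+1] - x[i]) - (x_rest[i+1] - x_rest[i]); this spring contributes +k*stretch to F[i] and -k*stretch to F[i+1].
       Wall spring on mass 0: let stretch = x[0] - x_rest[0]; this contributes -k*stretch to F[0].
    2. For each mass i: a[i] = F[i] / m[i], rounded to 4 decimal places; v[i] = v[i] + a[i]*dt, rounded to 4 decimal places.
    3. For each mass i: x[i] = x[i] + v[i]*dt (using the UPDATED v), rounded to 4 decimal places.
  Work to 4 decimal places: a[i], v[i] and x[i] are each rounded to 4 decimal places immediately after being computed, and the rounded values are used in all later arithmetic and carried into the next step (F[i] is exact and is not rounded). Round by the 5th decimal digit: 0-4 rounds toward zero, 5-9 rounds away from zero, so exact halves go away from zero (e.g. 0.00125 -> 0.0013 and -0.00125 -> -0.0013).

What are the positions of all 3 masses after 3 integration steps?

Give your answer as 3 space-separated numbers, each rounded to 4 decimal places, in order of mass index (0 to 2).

Answer: 3.5000 7.5000 11.5000

Derivation:
Step 0: x=[5.0000 9.0000 12.0000] v=[0.0000 0.0000 -1.0000]
Step 1: x=[4.0000 8.0000 12.5000] v=[-2.0000 -2.0000 1.0000]
Step 2: x=[3.0000 7.5000 12.5000] v=[-2.0000 -1.0000 0.0000]
Step 3: x=[3.5000 7.5000 11.5000] v=[1.0000 0.0000 -2.0000]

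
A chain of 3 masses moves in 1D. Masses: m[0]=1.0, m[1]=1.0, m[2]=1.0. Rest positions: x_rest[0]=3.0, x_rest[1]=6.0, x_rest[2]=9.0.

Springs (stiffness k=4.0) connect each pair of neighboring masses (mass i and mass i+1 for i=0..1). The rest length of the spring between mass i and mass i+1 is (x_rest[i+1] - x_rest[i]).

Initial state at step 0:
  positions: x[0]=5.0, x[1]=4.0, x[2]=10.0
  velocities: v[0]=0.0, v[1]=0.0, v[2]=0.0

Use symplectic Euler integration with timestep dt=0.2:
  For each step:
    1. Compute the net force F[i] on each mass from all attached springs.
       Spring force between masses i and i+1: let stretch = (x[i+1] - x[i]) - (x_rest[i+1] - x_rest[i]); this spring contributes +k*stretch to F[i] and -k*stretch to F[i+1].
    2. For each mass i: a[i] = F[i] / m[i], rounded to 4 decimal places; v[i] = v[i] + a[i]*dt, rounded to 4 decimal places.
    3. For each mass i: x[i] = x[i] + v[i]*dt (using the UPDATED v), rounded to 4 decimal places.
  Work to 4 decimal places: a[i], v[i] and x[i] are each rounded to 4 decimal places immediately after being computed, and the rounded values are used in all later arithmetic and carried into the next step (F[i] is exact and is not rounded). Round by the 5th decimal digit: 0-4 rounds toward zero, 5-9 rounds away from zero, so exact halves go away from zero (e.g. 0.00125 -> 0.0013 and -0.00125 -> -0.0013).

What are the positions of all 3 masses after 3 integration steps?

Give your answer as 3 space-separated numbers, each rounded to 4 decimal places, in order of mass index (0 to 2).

Step 0: x=[5.0000 4.0000 10.0000] v=[0.0000 0.0000 0.0000]
Step 1: x=[4.3600 5.1200 9.5200] v=[-3.2000 5.6000 -2.4000]
Step 2: x=[3.3616 6.8224 8.8160] v=[-4.9920 8.5120 -3.5200]
Step 3: x=[2.4369 8.2900 8.2730] v=[-4.6234 7.3382 -2.7149]

Answer: 2.4369 8.2900 8.2730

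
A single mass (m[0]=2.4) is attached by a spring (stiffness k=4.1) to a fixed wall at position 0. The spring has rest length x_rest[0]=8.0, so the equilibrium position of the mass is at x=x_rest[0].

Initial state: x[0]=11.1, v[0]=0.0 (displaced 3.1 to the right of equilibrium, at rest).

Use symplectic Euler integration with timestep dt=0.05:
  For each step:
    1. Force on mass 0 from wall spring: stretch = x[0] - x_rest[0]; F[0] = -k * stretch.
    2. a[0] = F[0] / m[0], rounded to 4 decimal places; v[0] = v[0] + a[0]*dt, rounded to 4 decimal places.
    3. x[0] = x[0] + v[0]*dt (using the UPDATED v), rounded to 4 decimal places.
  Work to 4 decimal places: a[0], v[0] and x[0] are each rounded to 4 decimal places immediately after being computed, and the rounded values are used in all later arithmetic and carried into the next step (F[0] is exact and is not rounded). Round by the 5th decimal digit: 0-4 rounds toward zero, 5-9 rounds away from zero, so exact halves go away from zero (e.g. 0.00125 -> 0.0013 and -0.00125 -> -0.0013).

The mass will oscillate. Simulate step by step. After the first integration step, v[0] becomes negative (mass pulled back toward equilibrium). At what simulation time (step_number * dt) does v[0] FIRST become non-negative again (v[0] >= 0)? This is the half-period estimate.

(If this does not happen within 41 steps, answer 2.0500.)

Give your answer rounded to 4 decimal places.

Step 0: x=[11.1000] v=[0.0000]
Step 1: x=[11.0868] v=[-0.2648]
Step 2: x=[11.0604] v=[-0.5285]
Step 3: x=[11.0209] v=[-0.7899]
Step 4: x=[10.9685] v=[-1.0479]
Step 5: x=[10.9034] v=[-1.3015]
Step 6: x=[10.8259] v=[-1.5495]
Step 7: x=[10.7364] v=[-1.7909]
Step 8: x=[10.6352] v=[-2.0246]
Step 9: x=[10.5227] v=[-2.2497]
Step 10: x=[10.3994] v=[-2.4652]
Step 11: x=[10.2659] v=[-2.6702]
Step 12: x=[10.1227] v=[-2.8637]
Step 13: x=[9.9705] v=[-3.0450]
Step 14: x=[9.8098] v=[-3.2133]
Step 15: x=[9.6414] v=[-3.3679]
Step 16: x=[9.4660] v=[-3.5081]
Step 17: x=[9.2843] v=[-3.6333]
Step 18: x=[9.0972] v=[-3.7430]
Step 19: x=[8.9054] v=[-3.8367]
Step 20: x=[8.7097] v=[-3.9140]
Step 21: x=[8.5110] v=[-3.9746]
Step 22: x=[8.3101] v=[-4.0183]
Step 23: x=[8.1079] v=[-4.0448]
Step 24: x=[7.9052] v=[-4.0540]
Step 25: x=[7.7029] v=[-4.0459]
Step 26: x=[7.5019] v=[-4.0205]
Step 27: x=[7.3030] v=[-3.9780]
Step 28: x=[7.1071] v=[-3.9185]
Step 29: x=[6.9150] v=[-3.8422]
Step 30: x=[6.7275] v=[-3.7495]
Step 31: x=[6.5455] v=[-3.6408]
Step 32: x=[6.3697] v=[-3.5166]
Step 33: x=[6.2008] v=[-3.3773]
Step 34: x=[6.0396] v=[-3.2236]
Step 35: x=[5.8868] v=[-3.0562]
Step 36: x=[5.7430] v=[-2.8757]
Step 37: x=[5.6089] v=[-2.6829]
Step 38: x=[5.4850] v=[-2.4787]
Step 39: x=[5.3718] v=[-2.2639]
Step 40: x=[5.2698] v=[-2.0394]
Step 41: x=[5.1795] v=[-1.8062]
v[0] did not become non-negative within 41 steps; using fallback time=2.0500

Answer: 2.0500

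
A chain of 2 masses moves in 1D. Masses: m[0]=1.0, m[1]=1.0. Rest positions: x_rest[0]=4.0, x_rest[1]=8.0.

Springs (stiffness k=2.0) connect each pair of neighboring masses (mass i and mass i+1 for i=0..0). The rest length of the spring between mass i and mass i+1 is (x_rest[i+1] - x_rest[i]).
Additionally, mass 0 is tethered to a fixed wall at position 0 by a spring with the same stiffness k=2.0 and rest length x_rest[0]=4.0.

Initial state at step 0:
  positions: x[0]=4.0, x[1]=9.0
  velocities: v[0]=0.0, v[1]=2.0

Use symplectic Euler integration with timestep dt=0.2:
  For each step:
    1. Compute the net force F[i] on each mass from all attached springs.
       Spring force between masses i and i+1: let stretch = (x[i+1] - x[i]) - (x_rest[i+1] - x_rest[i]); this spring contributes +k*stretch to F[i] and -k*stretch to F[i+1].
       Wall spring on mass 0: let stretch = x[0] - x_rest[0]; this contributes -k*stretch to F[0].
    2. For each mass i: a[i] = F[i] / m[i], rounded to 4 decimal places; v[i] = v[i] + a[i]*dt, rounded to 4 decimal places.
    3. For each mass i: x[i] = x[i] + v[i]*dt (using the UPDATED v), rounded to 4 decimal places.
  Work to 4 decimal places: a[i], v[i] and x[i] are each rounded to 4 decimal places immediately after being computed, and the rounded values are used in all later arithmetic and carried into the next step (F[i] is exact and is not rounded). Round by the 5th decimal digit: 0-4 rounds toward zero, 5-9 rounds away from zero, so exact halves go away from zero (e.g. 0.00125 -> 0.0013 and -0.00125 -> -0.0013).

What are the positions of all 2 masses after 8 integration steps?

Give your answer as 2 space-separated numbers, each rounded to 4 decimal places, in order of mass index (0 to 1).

Step 0: x=[4.0000 9.0000] v=[0.0000 2.0000]
Step 1: x=[4.0800 9.3200] v=[0.4000 1.6000]
Step 2: x=[4.2528 9.5408] v=[0.8640 1.1040]
Step 3: x=[4.5084 9.6586] v=[1.2781 0.5888]
Step 4: x=[4.8154 9.6843] v=[1.5348 0.1287]
Step 5: x=[5.1266 9.6405] v=[1.5562 -0.2189]
Step 6: x=[5.3888 9.5556] v=[1.3111 -0.4245]
Step 7: x=[5.5533 9.4574] v=[0.8223 -0.4912]
Step 8: x=[5.5858 9.3668] v=[0.1626 -0.4528]

Answer: 5.5858 9.3668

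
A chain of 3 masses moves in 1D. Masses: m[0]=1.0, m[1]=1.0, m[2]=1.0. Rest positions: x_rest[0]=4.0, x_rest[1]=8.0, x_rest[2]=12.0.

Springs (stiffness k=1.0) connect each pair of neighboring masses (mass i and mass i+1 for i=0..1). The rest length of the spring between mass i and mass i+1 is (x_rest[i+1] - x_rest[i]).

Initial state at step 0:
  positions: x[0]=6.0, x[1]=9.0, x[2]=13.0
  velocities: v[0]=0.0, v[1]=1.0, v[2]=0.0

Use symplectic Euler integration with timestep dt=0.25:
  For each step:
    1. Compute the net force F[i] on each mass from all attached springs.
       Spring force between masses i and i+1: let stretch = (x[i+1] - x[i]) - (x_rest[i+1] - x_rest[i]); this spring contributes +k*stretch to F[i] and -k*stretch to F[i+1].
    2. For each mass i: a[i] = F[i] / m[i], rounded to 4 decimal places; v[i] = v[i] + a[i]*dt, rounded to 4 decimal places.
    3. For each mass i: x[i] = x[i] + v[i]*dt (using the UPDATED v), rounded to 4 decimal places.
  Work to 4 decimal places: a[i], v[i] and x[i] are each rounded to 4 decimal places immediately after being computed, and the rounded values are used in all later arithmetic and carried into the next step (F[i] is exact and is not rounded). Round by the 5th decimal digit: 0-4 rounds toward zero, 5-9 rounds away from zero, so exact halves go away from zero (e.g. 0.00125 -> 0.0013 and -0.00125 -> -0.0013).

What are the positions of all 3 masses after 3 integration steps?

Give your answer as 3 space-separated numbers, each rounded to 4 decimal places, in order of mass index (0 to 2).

Answer: 5.7224 9.9494 13.0781

Derivation:
Step 0: x=[6.0000 9.0000 13.0000] v=[0.0000 1.0000 0.0000]
Step 1: x=[5.9375 9.3125 13.0000] v=[-0.2500 1.2500 0.0000]
Step 2: x=[5.8359 9.6445 13.0195] v=[-0.4063 1.3281 0.0781]
Step 3: x=[5.7224 9.9494 13.0781] v=[-0.4542 1.2197 0.2344]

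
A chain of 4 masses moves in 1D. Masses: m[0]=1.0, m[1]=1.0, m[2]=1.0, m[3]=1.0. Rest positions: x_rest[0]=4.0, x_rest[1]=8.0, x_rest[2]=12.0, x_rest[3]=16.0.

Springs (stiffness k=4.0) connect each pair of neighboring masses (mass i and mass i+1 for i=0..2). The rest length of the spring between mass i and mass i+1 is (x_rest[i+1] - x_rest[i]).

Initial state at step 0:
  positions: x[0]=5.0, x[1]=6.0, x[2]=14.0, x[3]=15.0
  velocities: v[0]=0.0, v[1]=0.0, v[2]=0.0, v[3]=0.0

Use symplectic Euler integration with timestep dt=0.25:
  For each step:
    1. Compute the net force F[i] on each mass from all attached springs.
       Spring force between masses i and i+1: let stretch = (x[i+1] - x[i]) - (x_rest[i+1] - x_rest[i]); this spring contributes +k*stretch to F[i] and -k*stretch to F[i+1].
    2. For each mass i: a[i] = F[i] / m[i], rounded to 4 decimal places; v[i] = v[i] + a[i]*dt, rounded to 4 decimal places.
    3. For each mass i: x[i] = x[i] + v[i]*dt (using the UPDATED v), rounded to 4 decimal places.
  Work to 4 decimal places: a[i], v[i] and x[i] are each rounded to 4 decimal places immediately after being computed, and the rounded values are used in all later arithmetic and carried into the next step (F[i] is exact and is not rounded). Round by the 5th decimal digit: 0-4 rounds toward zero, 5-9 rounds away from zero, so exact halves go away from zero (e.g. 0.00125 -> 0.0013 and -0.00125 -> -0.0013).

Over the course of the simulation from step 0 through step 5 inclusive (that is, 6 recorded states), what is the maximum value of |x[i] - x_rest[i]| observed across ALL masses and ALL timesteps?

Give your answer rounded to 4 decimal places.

Answer: 2.2813

Derivation:
Step 0: x=[5.0000 6.0000 14.0000 15.0000] v=[0.0000 0.0000 0.0000 0.0000]
Step 1: x=[4.2500 7.7500 12.2500 15.7500] v=[-3.0000 7.0000 -7.0000 3.0000]
Step 2: x=[3.3750 9.7500 10.2500 16.6250] v=[-3.5000 8.0000 -8.0000 3.5000]
Step 3: x=[3.0938 10.2813 9.7188 16.9063] v=[-1.1250 2.1250 -2.1250 1.1250]
Step 4: x=[3.6094 8.8751 11.1251 16.3907] v=[2.0625 -5.6250 5.6250 -2.0625]
Step 5: x=[4.4415 6.7149 13.2853 15.5587] v=[3.3282 -8.6407 8.6406 -3.3281]
Max displacement = 2.2813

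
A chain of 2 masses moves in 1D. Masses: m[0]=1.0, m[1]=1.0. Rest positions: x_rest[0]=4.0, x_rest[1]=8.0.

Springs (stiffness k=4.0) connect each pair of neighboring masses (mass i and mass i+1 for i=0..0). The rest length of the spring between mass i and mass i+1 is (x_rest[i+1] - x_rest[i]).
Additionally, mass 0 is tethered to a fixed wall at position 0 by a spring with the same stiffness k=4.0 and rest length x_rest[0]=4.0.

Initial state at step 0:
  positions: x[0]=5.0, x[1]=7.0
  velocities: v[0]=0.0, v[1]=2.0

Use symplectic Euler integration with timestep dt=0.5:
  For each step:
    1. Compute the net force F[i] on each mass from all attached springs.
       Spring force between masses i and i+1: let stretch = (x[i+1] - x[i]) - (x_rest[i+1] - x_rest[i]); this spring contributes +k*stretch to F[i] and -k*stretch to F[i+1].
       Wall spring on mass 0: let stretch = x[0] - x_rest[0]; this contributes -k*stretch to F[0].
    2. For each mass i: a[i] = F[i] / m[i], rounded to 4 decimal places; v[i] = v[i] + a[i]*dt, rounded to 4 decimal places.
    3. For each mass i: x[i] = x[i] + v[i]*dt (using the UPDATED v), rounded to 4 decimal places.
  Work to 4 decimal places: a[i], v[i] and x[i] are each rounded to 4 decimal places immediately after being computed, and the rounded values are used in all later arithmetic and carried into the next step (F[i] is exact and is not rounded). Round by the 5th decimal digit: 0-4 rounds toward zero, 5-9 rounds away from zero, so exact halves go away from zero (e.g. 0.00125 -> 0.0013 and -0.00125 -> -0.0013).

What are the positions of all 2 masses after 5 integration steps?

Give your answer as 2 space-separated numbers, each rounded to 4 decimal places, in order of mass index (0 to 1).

Answer: 3.0000 9.0000

Derivation:
Step 0: x=[5.0000 7.0000] v=[0.0000 2.0000]
Step 1: x=[2.0000 10.0000] v=[-6.0000 6.0000]
Step 2: x=[5.0000 9.0000] v=[6.0000 -2.0000]
Step 3: x=[7.0000 8.0000] v=[4.0000 -2.0000]
Step 4: x=[3.0000 10.0000] v=[-8.0000 4.0000]
Step 5: x=[3.0000 9.0000] v=[0.0000 -2.0000]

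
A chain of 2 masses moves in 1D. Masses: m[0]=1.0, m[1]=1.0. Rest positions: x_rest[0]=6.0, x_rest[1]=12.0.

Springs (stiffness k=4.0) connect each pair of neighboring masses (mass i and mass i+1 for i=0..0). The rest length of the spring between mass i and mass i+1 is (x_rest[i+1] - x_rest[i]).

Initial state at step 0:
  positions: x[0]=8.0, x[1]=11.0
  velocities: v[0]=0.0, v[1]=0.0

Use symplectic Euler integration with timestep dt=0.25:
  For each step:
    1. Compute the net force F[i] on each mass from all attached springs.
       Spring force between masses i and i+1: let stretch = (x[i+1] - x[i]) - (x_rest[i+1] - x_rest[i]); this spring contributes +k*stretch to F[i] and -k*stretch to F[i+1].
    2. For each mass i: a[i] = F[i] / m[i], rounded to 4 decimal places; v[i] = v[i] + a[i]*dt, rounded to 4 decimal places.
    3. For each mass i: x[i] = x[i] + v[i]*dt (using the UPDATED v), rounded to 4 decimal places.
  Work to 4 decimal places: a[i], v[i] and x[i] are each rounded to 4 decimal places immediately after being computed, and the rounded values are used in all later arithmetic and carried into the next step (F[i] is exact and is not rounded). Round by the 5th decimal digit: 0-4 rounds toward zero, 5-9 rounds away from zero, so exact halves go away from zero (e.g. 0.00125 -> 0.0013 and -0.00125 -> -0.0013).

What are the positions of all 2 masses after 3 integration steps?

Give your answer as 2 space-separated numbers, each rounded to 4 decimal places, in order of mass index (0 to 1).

Answer: 5.1875 13.8125

Derivation:
Step 0: x=[8.0000 11.0000] v=[0.0000 0.0000]
Step 1: x=[7.2500 11.7500] v=[-3.0000 3.0000]
Step 2: x=[6.1250 12.8750] v=[-4.5000 4.5000]
Step 3: x=[5.1875 13.8125] v=[-3.7500 3.7500]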